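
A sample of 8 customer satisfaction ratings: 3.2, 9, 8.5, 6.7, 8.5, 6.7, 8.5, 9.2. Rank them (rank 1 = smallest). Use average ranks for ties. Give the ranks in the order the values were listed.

1, 7, 5, 2.5, 5, 2.5, 5, 8

Sorted (ascending): 3.2, 6.7, 6.7, 8.5, 8.5, 8.5, 9, 9.2
The 2 values of 6.7 occupy positions 2–3 → average rank (2+3)/2 = 2.5.
The 3 values of 8.5 occupy positions 4–6 → average rank 5.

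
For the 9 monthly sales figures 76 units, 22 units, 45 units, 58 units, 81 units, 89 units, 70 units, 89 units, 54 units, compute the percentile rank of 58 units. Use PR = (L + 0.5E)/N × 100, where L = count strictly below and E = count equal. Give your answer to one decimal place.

N = 9.
Strictly below 58: 3. Equal to 58: 1.
PR = (3 + 0.5·1)/9 × 100 = 38.9

38.9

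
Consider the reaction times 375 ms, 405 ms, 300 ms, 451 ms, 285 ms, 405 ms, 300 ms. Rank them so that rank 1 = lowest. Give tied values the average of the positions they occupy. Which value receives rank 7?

Sorted (ascending): 285, 300, 300, 375, 405, 405, 451
The 2 values of 300 occupy positions 2–3 → average rank (2+3)/2 = 2.5.
The 2 values of 405 occupy positions 5–6 → average rank (5+6)/2 = 5.5.
Rank 7 → value 451.

451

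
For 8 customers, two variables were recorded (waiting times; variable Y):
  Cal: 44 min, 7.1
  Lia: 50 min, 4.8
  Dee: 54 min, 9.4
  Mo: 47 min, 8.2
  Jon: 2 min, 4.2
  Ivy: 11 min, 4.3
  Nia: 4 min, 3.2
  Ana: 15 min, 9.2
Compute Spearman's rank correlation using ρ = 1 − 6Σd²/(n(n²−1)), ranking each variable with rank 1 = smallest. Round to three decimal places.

0.762

Ranks of variable 1: 5, 7, 8, 6, 1, 3, 2, 4
Ranks of variable 2: 5, 4, 8, 6, 2, 3, 1, 7
d = r₁ − r₂: 0, 3, 0, 0, -1, 0, 1, -3
d²: 0, 9, 0, 0, 1, 0, 1, 9; Σd² = 20
ρ = 1 − 6·20/(8·63) = 1 − 120/504 = 0.762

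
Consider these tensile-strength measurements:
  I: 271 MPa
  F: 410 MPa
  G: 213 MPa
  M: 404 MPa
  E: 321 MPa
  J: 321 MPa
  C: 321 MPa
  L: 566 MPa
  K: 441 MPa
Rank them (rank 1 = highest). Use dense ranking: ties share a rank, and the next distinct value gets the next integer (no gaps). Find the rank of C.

5

Sorted (descending): 566, 441, 410, 404, 321, 321, 321, 271, 213
The 3 values of 321 share dense rank 5.
Remaining distinct values take the next consecutive integers.
C has value 321 MPa → rank 5.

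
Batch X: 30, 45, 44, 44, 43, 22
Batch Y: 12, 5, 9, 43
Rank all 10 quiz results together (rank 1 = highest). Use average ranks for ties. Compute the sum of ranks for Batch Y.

Sorted (descending): 45, 44, 44, 43, 43, 30, 22, 12, 9, 5
The 2 values of 44 occupy positions 2–3 → average rank (2+3)/2 = 2.5.
The 2 values of 43 occupy positions 4–5 → average rank (4+5)/2 = 4.5.
Batch Y values → pooled ranks: 12→8, 5→10, 9→9, 43→4.5
Rank sum = 8 + 10 + 9 + 4.5 = 31.5

31.5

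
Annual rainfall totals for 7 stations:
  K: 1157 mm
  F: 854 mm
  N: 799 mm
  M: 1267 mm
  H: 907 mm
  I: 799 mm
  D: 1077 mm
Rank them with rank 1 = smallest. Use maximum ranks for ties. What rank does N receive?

Sorted (ascending): 799, 799, 854, 907, 1077, 1157, 1267
The 2 values of 799 occupy positions 1–2 → each gets rank 2.
N has value 799 mm → rank 2.

2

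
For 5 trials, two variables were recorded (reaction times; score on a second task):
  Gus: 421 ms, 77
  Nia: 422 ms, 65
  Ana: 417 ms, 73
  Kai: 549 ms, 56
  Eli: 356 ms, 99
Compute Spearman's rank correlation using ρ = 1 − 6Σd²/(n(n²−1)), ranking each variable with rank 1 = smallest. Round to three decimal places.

-0.900

Ranks of variable 1: 3, 4, 2, 5, 1
Ranks of variable 2: 4, 2, 3, 1, 5
d = r₁ − r₂: -1, 2, -1, 4, -4
d²: 1, 4, 1, 16, 16; Σd² = 38
ρ = 1 − 6·38/(5·24) = 1 − 228/120 = -0.900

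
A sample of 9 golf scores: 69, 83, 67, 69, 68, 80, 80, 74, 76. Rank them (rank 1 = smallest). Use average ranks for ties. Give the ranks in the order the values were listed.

3.5, 9, 1, 3.5, 2, 7.5, 7.5, 5, 6

Sorted (ascending): 67, 68, 69, 69, 74, 76, 80, 80, 83
The 2 values of 69 occupy positions 3–4 → average rank (3+4)/2 = 3.5.
The 2 values of 80 occupy positions 7–8 → average rank (7+8)/2 = 7.5.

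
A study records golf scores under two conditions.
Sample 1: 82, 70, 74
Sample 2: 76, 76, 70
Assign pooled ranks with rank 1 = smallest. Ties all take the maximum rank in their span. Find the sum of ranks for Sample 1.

Sorted (ascending): 70, 70, 74, 76, 76, 82
The 2 values of 70 occupy positions 1–2 → each gets rank 2.
The 2 values of 76 occupy positions 4–5 → each gets rank 5.
Sample 1 values → pooled ranks: 82→6, 70→2, 74→3
Rank sum = 6 + 2 + 3 = 11

11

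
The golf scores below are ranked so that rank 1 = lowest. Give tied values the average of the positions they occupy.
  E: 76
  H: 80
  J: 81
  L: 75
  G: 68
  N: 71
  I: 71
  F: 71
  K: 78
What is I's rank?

Sorted (ascending): 68, 71, 71, 71, 75, 76, 78, 80, 81
The 3 values of 71 occupy positions 2–4 → average rank 3.
I has value 71 → rank 3.

3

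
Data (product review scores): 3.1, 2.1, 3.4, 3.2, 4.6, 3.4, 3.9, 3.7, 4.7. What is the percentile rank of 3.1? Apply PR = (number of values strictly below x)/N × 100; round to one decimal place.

11.1

N = 9.
Strictly below 3.1: 1. Equal to 3.1: 1.
PR = 1/9 × 100 = 11.1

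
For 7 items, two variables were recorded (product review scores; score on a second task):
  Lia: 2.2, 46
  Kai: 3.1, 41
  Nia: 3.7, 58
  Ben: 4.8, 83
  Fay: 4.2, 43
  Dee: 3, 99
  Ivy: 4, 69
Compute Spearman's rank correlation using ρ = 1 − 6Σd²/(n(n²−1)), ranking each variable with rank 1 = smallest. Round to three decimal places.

Ranks of variable 1: 1, 3, 4, 7, 6, 2, 5
Ranks of variable 2: 3, 1, 4, 6, 2, 7, 5
d = r₁ − r₂: -2, 2, 0, 1, 4, -5, 0
d²: 4, 4, 0, 1, 16, 25, 0; Σd² = 50
ρ = 1 − 6·50/(7·48) = 1 − 300/336 = 0.107

0.107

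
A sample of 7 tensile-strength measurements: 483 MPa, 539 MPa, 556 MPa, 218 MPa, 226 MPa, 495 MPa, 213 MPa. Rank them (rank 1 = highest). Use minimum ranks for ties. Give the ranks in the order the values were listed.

4, 2, 1, 6, 5, 3, 7

Sorted (descending): 556, 539, 495, 483, 226, 218, 213
No ties — each value takes its position as its rank.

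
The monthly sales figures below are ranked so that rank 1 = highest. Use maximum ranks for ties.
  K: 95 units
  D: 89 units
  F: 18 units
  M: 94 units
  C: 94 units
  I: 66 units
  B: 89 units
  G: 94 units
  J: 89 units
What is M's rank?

4

Sorted (descending): 95, 94, 94, 94, 89, 89, 89, 66, 18
The 3 values of 94 occupy positions 2–4 → each gets rank 4.
The 3 values of 89 occupy positions 5–7 → each gets rank 7.
M has value 94 units → rank 4.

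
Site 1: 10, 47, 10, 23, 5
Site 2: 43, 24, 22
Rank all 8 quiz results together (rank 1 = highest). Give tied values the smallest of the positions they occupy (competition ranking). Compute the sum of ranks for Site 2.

Sorted (descending): 47, 43, 24, 23, 22, 10, 10, 5
The 2 values of 10 occupy positions 6–7 → each gets rank 6.
Site 2 values → pooled ranks: 43→2, 24→3, 22→5
Rank sum = 2 + 3 + 5 = 10

10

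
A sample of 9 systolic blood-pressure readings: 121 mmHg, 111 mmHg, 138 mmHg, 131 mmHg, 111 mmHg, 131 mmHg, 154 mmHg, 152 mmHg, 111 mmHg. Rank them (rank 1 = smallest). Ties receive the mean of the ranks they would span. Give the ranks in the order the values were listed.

Sorted (ascending): 111, 111, 111, 121, 131, 131, 138, 152, 154
The 3 values of 111 occupy positions 1–3 → average rank 2.
The 2 values of 131 occupy positions 5–6 → average rank (5+6)/2 = 5.5.

4, 2, 7, 5.5, 2, 5.5, 9, 8, 2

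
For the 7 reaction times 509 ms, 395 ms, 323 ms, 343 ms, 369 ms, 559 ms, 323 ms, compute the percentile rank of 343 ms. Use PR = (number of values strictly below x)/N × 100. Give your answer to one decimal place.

28.6

N = 7.
Strictly below 343: 2. Equal to 343: 1.
PR = 2/7 × 100 = 28.6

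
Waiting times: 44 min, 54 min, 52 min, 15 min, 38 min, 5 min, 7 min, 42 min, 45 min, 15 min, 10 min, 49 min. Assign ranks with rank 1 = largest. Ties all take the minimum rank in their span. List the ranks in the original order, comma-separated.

5, 1, 2, 8, 7, 12, 11, 6, 4, 8, 10, 3

Sorted (descending): 54, 52, 49, 45, 44, 42, 38, 15, 15, 10, 7, 5
The 2 values of 15 occupy positions 8–9 → each gets rank 8.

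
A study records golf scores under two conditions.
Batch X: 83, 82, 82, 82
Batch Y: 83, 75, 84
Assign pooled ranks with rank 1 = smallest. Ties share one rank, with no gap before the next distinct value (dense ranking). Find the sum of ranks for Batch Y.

Sorted (ascending): 75, 82, 82, 82, 83, 83, 84
The 3 values of 82 share dense rank 2.
The 2 values of 83 share dense rank 3.
Remaining distinct values take the next consecutive integers.
Batch Y values → pooled ranks: 83→3, 75→1, 84→4
Rank sum = 3 + 1 + 4 = 8

8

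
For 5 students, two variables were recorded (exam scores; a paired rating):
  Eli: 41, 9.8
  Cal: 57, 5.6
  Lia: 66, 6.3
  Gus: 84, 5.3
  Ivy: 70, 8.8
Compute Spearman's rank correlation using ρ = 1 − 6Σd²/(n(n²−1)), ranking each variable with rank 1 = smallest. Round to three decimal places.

-0.600

Ranks of variable 1: 1, 2, 3, 5, 4
Ranks of variable 2: 5, 2, 3, 1, 4
d = r₁ − r₂: -4, 0, 0, 4, 0
d²: 16, 0, 0, 16, 0; Σd² = 32
ρ = 1 − 6·32/(5·24) = 1 − 192/120 = -0.600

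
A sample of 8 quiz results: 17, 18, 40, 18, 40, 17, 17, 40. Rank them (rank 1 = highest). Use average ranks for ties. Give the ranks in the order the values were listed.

Sorted (descending): 40, 40, 40, 18, 18, 17, 17, 17
The 3 values of 40 occupy positions 1–3 → average rank 2.
The 2 values of 18 occupy positions 4–5 → average rank (4+5)/2 = 4.5.
The 3 values of 17 occupy positions 6–8 → average rank 7.

7, 4.5, 2, 4.5, 2, 7, 7, 2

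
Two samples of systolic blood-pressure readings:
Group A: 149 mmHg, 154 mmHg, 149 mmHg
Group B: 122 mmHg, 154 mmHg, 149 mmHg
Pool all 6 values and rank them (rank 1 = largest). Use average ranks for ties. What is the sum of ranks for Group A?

Sorted (descending): 154, 154, 149, 149, 149, 122
The 2 values of 154 occupy positions 1–2 → average rank (1+2)/2 = 1.5.
The 3 values of 149 occupy positions 3–5 → average rank 4.
Group A values → pooled ranks: 149→4, 154→1.5, 149→4
Rank sum = 4 + 1.5 + 4 = 9.5

9.5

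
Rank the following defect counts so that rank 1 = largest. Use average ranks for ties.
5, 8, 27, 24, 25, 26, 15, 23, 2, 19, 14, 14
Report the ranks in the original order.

Sorted (descending): 27, 26, 25, 24, 23, 19, 15, 14, 14, 8, 5, 2
The 2 values of 14 occupy positions 8–9 → average rank (8+9)/2 = 8.5.

11, 10, 1, 4, 3, 2, 7, 5, 12, 6, 8.5, 8.5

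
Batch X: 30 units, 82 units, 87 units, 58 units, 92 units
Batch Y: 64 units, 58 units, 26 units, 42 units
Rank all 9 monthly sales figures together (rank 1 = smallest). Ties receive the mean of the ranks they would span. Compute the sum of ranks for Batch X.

Sorted (ascending): 26, 30, 42, 58, 58, 64, 82, 87, 92
The 2 values of 58 occupy positions 4–5 → average rank (4+5)/2 = 4.5.
Batch X values → pooled ranks: 30→2, 82→7, 87→8, 58→4.5, 92→9
Rank sum = 2 + 7 + 8 + 4.5 + 9 = 30.5

30.5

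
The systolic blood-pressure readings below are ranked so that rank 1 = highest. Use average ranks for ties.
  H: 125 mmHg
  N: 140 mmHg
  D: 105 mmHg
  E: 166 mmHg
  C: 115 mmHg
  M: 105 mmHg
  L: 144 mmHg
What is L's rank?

2

Sorted (descending): 166, 144, 140, 125, 115, 105, 105
The 2 values of 105 occupy positions 6–7 → average rank (6+7)/2 = 6.5.
L has value 144 mmHg → rank 2.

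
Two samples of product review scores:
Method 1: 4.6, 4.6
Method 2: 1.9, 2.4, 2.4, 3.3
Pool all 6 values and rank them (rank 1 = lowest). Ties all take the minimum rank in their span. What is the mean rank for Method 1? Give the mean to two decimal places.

5.00

Sorted (ascending): 1.9, 2.4, 2.4, 3.3, 4.6, 4.6
The 2 values of 2.4 occupy positions 2–3 → each gets rank 2.
The 2 values of 4.6 occupy positions 5–6 → each gets rank 5.
Method 1 values → pooled ranks: 4.6→5, 4.6→5
Mean rank = (5 + 5) / 2 = 5.00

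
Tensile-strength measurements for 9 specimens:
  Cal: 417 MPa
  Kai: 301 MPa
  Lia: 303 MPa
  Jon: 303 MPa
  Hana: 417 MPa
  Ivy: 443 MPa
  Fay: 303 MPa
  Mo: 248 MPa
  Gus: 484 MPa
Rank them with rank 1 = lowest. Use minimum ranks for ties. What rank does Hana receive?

Sorted (ascending): 248, 301, 303, 303, 303, 417, 417, 443, 484
The 3 values of 303 occupy positions 3–5 → each gets rank 3.
The 2 values of 417 occupy positions 6–7 → each gets rank 6.
Hana has value 417 MPa → rank 6.

6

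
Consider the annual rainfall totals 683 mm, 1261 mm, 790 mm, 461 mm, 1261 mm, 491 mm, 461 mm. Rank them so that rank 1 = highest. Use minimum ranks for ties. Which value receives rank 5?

491

Sorted (descending): 1261, 1261, 790, 683, 491, 461, 461
The 2 values of 1261 occupy positions 1–2 → each gets rank 1.
The 2 values of 461 occupy positions 6–7 → each gets rank 6.
Rank 5 → value 491.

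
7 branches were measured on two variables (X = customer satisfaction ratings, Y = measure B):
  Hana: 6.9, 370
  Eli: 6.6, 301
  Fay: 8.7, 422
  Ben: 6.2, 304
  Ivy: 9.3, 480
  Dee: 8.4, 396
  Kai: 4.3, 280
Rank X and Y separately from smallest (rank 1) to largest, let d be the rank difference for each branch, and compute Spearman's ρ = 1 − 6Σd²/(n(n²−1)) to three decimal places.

Ranks of variable 1: 4, 3, 6, 2, 7, 5, 1
Ranks of variable 2: 4, 2, 6, 3, 7, 5, 1
d = r₁ − r₂: 0, 1, 0, -1, 0, 0, 0
d²: 0, 1, 0, 1, 0, 0, 0; Σd² = 2
ρ = 1 − 6·2/(7·48) = 1 − 12/336 = 0.964

0.964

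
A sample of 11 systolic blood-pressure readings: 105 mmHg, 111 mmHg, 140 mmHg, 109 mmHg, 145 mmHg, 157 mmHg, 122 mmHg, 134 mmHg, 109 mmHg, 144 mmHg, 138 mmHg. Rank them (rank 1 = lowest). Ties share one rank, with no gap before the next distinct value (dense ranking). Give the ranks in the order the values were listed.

1, 3, 7, 2, 9, 10, 4, 5, 2, 8, 6

Sorted (ascending): 105, 109, 109, 111, 122, 134, 138, 140, 144, 145, 157
The 2 values of 109 share dense rank 2.
Remaining distinct values take the next consecutive integers.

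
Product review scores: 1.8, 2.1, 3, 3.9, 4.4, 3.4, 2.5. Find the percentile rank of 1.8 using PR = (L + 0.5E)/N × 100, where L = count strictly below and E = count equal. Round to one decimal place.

7.1

N = 7.
Strictly below 1.8: 0. Equal to 1.8: 1.
PR = (0 + 0.5·1)/7 × 100 = 7.1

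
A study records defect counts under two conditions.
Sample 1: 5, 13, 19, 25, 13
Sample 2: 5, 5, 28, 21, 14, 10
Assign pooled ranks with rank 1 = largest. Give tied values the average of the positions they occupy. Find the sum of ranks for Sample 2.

37

Sorted (descending): 28, 25, 21, 19, 14, 13, 13, 10, 5, 5, 5
The 2 values of 13 occupy positions 6–7 → average rank (6+7)/2 = 6.5.
The 3 values of 5 occupy positions 9–11 → average rank 10.
Sample 2 values → pooled ranks: 5→10, 5→10, 28→1, 21→3, 14→5, 10→8
Rank sum = 10 + 10 + 1 + 3 + 5 + 8 = 37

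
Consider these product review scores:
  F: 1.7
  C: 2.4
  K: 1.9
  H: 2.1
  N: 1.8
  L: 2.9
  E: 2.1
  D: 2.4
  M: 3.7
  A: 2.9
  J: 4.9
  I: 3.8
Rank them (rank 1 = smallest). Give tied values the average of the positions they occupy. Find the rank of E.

4.5

Sorted (ascending): 1.7, 1.8, 1.9, 2.1, 2.1, 2.4, 2.4, 2.9, 2.9, 3.7, 3.8, 4.9
The 2 values of 2.1 occupy positions 4–5 → average rank (4+5)/2 = 4.5.
The 2 values of 2.4 occupy positions 6–7 → average rank (6+7)/2 = 6.5.
The 2 values of 2.9 occupy positions 8–9 → average rank (8+9)/2 = 8.5.
E has value 2.1 → rank 4.5.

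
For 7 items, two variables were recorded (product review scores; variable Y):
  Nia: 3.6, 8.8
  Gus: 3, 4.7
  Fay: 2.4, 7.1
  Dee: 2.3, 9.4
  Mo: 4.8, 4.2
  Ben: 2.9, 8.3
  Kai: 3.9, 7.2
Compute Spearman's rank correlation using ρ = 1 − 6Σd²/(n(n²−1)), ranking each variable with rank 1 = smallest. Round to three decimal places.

-0.536

Ranks of variable 1: 5, 4, 2, 1, 7, 3, 6
Ranks of variable 2: 6, 2, 3, 7, 1, 5, 4
d = r₁ − r₂: -1, 2, -1, -6, 6, -2, 2
d²: 1, 4, 1, 36, 36, 4, 4; Σd² = 86
ρ = 1 − 6·86/(7·48) = 1 − 516/336 = -0.536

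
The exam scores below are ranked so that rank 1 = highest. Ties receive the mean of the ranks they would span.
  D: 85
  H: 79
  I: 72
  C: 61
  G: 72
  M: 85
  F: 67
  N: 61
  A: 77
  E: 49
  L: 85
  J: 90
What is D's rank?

3

Sorted (descending): 90, 85, 85, 85, 79, 77, 72, 72, 67, 61, 61, 49
The 3 values of 85 occupy positions 2–4 → average rank 3.
The 2 values of 72 occupy positions 7–8 → average rank (7+8)/2 = 7.5.
The 2 values of 61 occupy positions 10–11 → average rank (10+11)/2 = 10.5.
D has value 85 → rank 3.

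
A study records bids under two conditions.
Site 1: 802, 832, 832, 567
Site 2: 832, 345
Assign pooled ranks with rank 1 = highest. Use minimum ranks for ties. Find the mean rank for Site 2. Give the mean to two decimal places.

Sorted (descending): 832, 832, 832, 802, 567, 345
The 3 values of 832 occupy positions 1–3 → each gets rank 1.
Site 2 values → pooled ranks: 832→1, 345→6
Mean rank = (1 + 6) / 2 = 3.50

3.50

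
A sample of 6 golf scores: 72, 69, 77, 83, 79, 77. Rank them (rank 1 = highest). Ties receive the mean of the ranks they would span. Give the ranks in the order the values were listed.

Sorted (descending): 83, 79, 77, 77, 72, 69
The 2 values of 77 occupy positions 3–4 → average rank (3+4)/2 = 3.5.

5, 6, 3.5, 1, 2, 3.5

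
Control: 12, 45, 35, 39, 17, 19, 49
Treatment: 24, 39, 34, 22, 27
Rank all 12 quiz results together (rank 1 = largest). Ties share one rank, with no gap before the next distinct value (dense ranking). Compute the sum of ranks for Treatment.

Sorted (descending): 49, 45, 39, 39, 35, 34, 27, 24, 22, 19, 17, 12
The 2 values of 39 share dense rank 3.
Remaining distinct values take the next consecutive integers.
Treatment values → pooled ranks: 24→7, 39→3, 34→5, 22→8, 27→6
Rank sum = 7 + 3 + 5 + 8 + 6 = 29

29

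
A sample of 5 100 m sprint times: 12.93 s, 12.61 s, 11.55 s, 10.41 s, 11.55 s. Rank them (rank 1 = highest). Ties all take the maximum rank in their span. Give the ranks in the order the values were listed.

1, 2, 4, 5, 4

Sorted (descending): 12.93, 12.61, 11.55, 11.55, 10.41
The 2 values of 11.55 occupy positions 3–4 → each gets rank 4.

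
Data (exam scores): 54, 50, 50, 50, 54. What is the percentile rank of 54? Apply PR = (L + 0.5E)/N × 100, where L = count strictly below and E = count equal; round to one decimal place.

80.0

N = 5.
Strictly below 54: 3. Equal to 54: 2.
PR = (3 + 0.5·2)/5 × 100 = 80.0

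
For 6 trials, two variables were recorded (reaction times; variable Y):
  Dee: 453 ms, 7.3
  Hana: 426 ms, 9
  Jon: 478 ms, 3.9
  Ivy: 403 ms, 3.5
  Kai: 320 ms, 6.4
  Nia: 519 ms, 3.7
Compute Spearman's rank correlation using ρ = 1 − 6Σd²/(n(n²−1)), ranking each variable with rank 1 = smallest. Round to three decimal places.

-0.143

Ranks of variable 1: 4, 3, 5, 2, 1, 6
Ranks of variable 2: 5, 6, 3, 1, 4, 2
d = r₁ − r₂: -1, -3, 2, 1, -3, 4
d²: 1, 9, 4, 1, 9, 16; Σd² = 40
ρ = 1 − 6·40/(6·35) = 1 − 240/210 = -0.143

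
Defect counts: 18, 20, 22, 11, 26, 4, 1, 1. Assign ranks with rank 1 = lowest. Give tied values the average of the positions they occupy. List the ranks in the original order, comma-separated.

5, 6, 7, 4, 8, 3, 1.5, 1.5

Sorted (ascending): 1, 1, 4, 11, 18, 20, 22, 26
The 2 values of 1 occupy positions 1–2 → average rank (1+2)/2 = 1.5.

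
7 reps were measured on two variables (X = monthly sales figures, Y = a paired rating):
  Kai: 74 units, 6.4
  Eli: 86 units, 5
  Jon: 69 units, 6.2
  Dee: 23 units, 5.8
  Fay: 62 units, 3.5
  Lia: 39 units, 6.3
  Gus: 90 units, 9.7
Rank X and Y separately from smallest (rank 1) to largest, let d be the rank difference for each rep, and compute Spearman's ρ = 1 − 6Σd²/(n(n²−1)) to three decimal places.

0.393

Ranks of variable 1: 5, 6, 4, 1, 3, 2, 7
Ranks of variable 2: 6, 2, 4, 3, 1, 5, 7
d = r₁ − r₂: -1, 4, 0, -2, 2, -3, 0
d²: 1, 16, 0, 4, 4, 9, 0; Σd² = 34
ρ = 1 − 6·34/(7·48) = 1 − 204/336 = 0.393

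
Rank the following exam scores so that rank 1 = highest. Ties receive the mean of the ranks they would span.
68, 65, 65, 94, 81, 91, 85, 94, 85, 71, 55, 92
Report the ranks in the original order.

Sorted (descending): 94, 94, 92, 91, 85, 85, 81, 71, 68, 65, 65, 55
The 2 values of 94 occupy positions 1–2 → average rank (1+2)/2 = 1.5.
The 2 values of 85 occupy positions 5–6 → average rank (5+6)/2 = 5.5.
The 2 values of 65 occupy positions 10–11 → average rank (10+11)/2 = 10.5.

9, 10.5, 10.5, 1.5, 7, 4, 5.5, 1.5, 5.5, 8, 12, 3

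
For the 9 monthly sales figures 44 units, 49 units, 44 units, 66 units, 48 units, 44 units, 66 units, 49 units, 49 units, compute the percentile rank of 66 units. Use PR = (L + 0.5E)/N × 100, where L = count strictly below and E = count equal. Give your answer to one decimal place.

88.9

N = 9.
Strictly below 66: 7. Equal to 66: 2.
PR = (7 + 0.5·2)/9 × 100 = 88.9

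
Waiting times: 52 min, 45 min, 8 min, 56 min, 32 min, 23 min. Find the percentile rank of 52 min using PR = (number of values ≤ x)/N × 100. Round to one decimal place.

N = 6.
Strictly below 52: 4. Equal to 52: 1.
PR = 5/6 × 100 = 83.3

83.3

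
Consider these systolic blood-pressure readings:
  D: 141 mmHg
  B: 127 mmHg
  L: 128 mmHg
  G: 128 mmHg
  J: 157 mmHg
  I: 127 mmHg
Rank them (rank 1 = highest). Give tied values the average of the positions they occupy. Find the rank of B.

5.5

Sorted (descending): 157, 141, 128, 128, 127, 127
The 2 values of 128 occupy positions 3–4 → average rank (3+4)/2 = 3.5.
The 2 values of 127 occupy positions 5–6 → average rank (5+6)/2 = 5.5.
B has value 127 mmHg → rank 5.5.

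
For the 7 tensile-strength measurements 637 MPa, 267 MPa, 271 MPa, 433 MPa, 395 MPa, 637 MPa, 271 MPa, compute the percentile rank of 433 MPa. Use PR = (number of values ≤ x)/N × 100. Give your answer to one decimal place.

N = 7.
Strictly below 433: 4. Equal to 433: 1.
PR = 5/7 × 100 = 71.4

71.4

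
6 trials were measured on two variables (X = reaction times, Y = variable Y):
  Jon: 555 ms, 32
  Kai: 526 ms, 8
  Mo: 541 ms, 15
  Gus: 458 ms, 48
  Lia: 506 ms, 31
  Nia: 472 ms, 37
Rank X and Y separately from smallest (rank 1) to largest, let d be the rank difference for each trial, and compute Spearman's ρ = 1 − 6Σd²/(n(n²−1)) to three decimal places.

-0.600

Ranks of variable 1: 6, 4, 5, 1, 3, 2
Ranks of variable 2: 4, 1, 2, 6, 3, 5
d = r₁ − r₂: 2, 3, 3, -5, 0, -3
d²: 4, 9, 9, 25, 0, 9; Σd² = 56
ρ = 1 − 6·56/(6·35) = 1 − 336/210 = -0.600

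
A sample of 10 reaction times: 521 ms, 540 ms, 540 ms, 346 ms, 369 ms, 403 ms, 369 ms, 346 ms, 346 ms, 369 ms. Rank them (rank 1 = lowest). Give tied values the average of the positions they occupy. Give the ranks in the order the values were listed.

8, 9.5, 9.5, 2, 5, 7, 5, 2, 2, 5

Sorted (ascending): 346, 346, 346, 369, 369, 369, 403, 521, 540, 540
The 3 values of 346 occupy positions 1–3 → average rank 2.
The 3 values of 369 occupy positions 4–6 → average rank 5.
The 2 values of 540 occupy positions 9–10 → average rank (9+10)/2 = 9.5.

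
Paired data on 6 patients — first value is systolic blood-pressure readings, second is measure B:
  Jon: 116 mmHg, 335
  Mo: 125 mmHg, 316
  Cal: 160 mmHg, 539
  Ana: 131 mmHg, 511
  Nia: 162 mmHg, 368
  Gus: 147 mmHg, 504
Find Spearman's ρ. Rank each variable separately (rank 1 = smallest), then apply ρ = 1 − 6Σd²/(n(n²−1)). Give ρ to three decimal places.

0.543

Ranks of variable 1: 1, 2, 5, 3, 6, 4
Ranks of variable 2: 2, 1, 6, 5, 3, 4
d = r₁ − r₂: -1, 1, -1, -2, 3, 0
d²: 1, 1, 1, 4, 9, 0; Σd² = 16
ρ = 1 − 6·16/(6·35) = 1 − 96/210 = 0.543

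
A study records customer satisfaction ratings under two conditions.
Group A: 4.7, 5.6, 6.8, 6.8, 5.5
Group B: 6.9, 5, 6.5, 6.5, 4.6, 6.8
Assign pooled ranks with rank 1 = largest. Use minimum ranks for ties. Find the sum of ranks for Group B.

Sorted (descending): 6.9, 6.8, 6.8, 6.8, 6.5, 6.5, 5.6, 5.5, 5, 4.7, 4.6
The 3 values of 6.8 occupy positions 2–4 → each gets rank 2.
The 2 values of 6.5 occupy positions 5–6 → each gets rank 5.
Group B values → pooled ranks: 6.9→1, 5→9, 6.5→5, 6.5→5, 4.6→11, 6.8→2
Rank sum = 1 + 9 + 5 + 5 + 11 + 2 = 33

33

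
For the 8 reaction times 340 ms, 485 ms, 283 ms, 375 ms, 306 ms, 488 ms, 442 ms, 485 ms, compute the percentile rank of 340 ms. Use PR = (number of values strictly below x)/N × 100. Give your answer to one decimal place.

25.0

N = 8.
Strictly below 340: 2. Equal to 340: 1.
PR = 2/8 × 100 = 25.0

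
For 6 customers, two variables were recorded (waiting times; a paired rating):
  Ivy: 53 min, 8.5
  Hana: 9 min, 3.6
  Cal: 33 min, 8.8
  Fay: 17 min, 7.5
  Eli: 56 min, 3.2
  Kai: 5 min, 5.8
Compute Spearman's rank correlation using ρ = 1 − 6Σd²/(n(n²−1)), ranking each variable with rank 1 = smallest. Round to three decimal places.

0.029

Ranks of variable 1: 5, 2, 4, 3, 6, 1
Ranks of variable 2: 5, 2, 6, 4, 1, 3
d = r₁ − r₂: 0, 0, -2, -1, 5, -2
d²: 0, 0, 4, 1, 25, 4; Σd² = 34
ρ = 1 − 6·34/(6·35) = 1 − 204/210 = 0.029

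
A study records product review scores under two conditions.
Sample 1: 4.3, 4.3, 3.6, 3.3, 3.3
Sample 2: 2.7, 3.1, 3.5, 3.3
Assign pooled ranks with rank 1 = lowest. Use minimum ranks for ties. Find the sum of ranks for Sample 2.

12

Sorted (ascending): 2.7, 3.1, 3.3, 3.3, 3.3, 3.5, 3.6, 4.3, 4.3
The 3 values of 3.3 occupy positions 3–5 → each gets rank 3.
The 2 values of 4.3 occupy positions 8–9 → each gets rank 8.
Sample 2 values → pooled ranks: 2.7→1, 3.1→2, 3.5→6, 3.3→3
Rank sum = 1 + 2 + 6 + 3 = 12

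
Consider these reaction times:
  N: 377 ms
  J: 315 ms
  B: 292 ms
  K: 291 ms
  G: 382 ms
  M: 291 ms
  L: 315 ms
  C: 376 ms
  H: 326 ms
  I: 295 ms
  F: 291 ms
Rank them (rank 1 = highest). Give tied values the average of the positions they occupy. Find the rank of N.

2

Sorted (descending): 382, 377, 376, 326, 315, 315, 295, 292, 291, 291, 291
The 2 values of 315 occupy positions 5–6 → average rank (5+6)/2 = 5.5.
The 3 values of 291 occupy positions 9–11 → average rank 10.
N has value 377 ms → rank 2.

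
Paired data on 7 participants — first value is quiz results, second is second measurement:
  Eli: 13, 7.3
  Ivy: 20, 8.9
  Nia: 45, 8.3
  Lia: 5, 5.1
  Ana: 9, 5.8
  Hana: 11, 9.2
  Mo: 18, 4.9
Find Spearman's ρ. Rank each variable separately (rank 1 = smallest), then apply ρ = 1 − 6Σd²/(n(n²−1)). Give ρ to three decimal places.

0.321

Ranks of variable 1: 4, 6, 7, 1, 2, 3, 5
Ranks of variable 2: 4, 6, 5, 2, 3, 7, 1
d = r₁ − r₂: 0, 0, 2, -1, -1, -4, 4
d²: 0, 0, 4, 1, 1, 16, 16; Σd² = 38
ρ = 1 − 6·38/(7·48) = 1 − 228/336 = 0.321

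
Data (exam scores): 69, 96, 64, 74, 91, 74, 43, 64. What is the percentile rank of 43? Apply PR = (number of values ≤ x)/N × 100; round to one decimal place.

N = 8.
Strictly below 43: 0. Equal to 43: 1.
PR = 1/8 × 100 = 12.5

12.5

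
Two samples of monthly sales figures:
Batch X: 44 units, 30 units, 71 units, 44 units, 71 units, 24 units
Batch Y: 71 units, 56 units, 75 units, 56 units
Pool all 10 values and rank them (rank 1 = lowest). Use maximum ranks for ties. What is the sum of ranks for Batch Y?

31

Sorted (ascending): 24, 30, 44, 44, 56, 56, 71, 71, 71, 75
The 2 values of 44 occupy positions 3–4 → each gets rank 4.
The 2 values of 56 occupy positions 5–6 → each gets rank 6.
The 3 values of 71 occupy positions 7–9 → each gets rank 9.
Batch Y values → pooled ranks: 71→9, 56→6, 75→10, 56→6
Rank sum = 9 + 6 + 10 + 6 = 31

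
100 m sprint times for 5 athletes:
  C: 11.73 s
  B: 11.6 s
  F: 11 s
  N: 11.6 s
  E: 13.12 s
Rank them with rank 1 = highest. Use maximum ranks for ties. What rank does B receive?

Sorted (descending): 13.12, 11.73, 11.6, 11.6, 11
The 2 values of 11.6 occupy positions 3–4 → each gets rank 4.
B has value 11.6 s → rank 4.

4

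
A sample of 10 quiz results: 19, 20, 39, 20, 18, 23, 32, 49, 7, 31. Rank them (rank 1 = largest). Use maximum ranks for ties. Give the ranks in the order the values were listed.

8, 7, 2, 7, 9, 5, 3, 1, 10, 4

Sorted (descending): 49, 39, 32, 31, 23, 20, 20, 19, 18, 7
The 2 values of 20 occupy positions 6–7 → each gets rank 7.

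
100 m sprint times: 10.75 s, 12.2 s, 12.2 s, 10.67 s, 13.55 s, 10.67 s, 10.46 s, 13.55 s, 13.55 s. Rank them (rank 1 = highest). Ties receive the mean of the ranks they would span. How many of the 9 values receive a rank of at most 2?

3

Sorted (descending): 13.55, 13.55, 13.55, 12.2, 12.2, 10.75, 10.67, 10.67, 10.46
The 3 values of 13.55 occupy positions 1–3 → average rank 2.
The 2 values of 12.2 occupy positions 4–5 → average rank (4+5)/2 = 4.5.
The 2 values of 10.67 occupy positions 7–8 → average rank (7+8)/2 = 7.5.
Ranks ≤ 2: {2, 2, 2} → 3 values.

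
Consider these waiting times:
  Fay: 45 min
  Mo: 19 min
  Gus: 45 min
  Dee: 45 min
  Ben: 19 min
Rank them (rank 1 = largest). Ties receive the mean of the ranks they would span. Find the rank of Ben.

Sorted (descending): 45, 45, 45, 19, 19
The 3 values of 45 occupy positions 1–3 → average rank 2.
The 2 values of 19 occupy positions 4–5 → average rank (4+5)/2 = 4.5.
Ben has value 19 min → rank 4.5.

4.5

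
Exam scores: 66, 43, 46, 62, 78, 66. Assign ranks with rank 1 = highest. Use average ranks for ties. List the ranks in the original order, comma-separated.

2.5, 6, 5, 4, 1, 2.5

Sorted (descending): 78, 66, 66, 62, 46, 43
The 2 values of 66 occupy positions 2–3 → average rank (2+3)/2 = 2.5.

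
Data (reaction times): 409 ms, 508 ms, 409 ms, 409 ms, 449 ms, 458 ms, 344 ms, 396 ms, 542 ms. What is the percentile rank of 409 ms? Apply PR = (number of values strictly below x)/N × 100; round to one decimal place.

22.2

N = 9.
Strictly below 409: 2. Equal to 409: 3.
PR = 2/9 × 100 = 22.2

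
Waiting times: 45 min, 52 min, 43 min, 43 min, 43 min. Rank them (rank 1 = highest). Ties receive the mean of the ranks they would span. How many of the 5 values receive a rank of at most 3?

Sorted (descending): 52, 45, 43, 43, 43
The 3 values of 43 occupy positions 3–5 → average rank 4.
Ranks ≤ 3: {1, 2} → 2 values.

2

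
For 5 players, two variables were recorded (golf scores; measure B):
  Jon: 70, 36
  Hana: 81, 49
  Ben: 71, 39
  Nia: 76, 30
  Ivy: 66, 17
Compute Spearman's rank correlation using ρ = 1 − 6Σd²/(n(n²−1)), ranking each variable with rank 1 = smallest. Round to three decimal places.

0.700

Ranks of variable 1: 2, 5, 3, 4, 1
Ranks of variable 2: 3, 5, 4, 2, 1
d = r₁ − r₂: -1, 0, -1, 2, 0
d²: 1, 0, 1, 4, 0; Σd² = 6
ρ = 1 − 6·6/(5·24) = 1 − 36/120 = 0.700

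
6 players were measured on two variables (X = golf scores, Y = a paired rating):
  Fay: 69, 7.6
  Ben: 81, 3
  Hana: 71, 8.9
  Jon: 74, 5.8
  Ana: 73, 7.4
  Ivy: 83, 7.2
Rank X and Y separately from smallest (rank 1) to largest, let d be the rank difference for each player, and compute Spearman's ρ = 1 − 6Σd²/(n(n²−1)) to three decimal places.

-0.771

Ranks of variable 1: 1, 5, 2, 4, 3, 6
Ranks of variable 2: 5, 1, 6, 2, 4, 3
d = r₁ − r₂: -4, 4, -4, 2, -1, 3
d²: 16, 16, 16, 4, 1, 9; Σd² = 62
ρ = 1 − 6·62/(6·35) = 1 − 372/210 = -0.771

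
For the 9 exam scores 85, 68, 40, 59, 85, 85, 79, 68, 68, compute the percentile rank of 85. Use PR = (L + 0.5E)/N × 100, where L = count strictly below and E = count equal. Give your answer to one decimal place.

83.3

N = 9.
Strictly below 85: 6. Equal to 85: 3.
PR = (6 + 0.5·3)/9 × 100 = 83.3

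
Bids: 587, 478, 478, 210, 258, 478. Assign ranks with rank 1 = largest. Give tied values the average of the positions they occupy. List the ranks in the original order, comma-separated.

1, 3, 3, 6, 5, 3

Sorted (descending): 587, 478, 478, 478, 258, 210
The 3 values of 478 occupy positions 2–4 → average rank 3.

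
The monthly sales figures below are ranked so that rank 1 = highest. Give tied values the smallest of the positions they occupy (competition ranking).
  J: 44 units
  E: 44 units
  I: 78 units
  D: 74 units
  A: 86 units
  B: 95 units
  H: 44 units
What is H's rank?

Sorted (descending): 95, 86, 78, 74, 44, 44, 44
The 3 values of 44 occupy positions 5–7 → each gets rank 5.
H has value 44 units → rank 5.

5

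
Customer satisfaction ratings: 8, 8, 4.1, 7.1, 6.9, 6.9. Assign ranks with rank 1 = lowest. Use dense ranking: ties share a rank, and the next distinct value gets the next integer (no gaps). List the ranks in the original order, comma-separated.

Sorted (ascending): 4.1, 6.9, 6.9, 7.1, 8, 8
The 2 values of 6.9 share dense rank 2.
The 2 values of 8 share dense rank 4.
Remaining distinct values take the next consecutive integers.

4, 4, 1, 3, 2, 2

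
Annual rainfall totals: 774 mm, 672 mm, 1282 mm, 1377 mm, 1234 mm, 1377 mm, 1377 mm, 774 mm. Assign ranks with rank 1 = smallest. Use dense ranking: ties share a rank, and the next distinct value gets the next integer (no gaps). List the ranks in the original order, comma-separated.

Sorted (ascending): 672, 774, 774, 1234, 1282, 1377, 1377, 1377
The 2 values of 774 share dense rank 2.
The 3 values of 1377 share dense rank 5.
Remaining distinct values take the next consecutive integers.

2, 1, 4, 5, 3, 5, 5, 2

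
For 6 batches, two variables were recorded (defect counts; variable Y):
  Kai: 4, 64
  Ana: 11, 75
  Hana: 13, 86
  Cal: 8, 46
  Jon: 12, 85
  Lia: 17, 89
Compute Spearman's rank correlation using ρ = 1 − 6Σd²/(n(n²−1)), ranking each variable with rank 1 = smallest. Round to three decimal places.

Ranks of variable 1: 1, 3, 5, 2, 4, 6
Ranks of variable 2: 2, 3, 5, 1, 4, 6
d = r₁ − r₂: -1, 0, 0, 1, 0, 0
d²: 1, 0, 0, 1, 0, 0; Σd² = 2
ρ = 1 − 6·2/(6·35) = 1 − 12/210 = 0.943

0.943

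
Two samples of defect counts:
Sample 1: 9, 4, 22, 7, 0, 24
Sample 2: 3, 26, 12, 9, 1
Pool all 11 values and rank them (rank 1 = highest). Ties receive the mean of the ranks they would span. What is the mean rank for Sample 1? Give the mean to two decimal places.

Sorted (descending): 26, 24, 22, 12, 9, 9, 7, 4, 3, 1, 0
The 2 values of 9 occupy positions 5–6 → average rank (5+6)/2 = 5.5.
Sample 1 values → pooled ranks: 9→5.5, 4→8, 22→3, 7→7, 0→11, 24→2
Mean rank = (5.5 + 8 + 3 + 7 + 11 + 2) / 6 = 6.08

6.08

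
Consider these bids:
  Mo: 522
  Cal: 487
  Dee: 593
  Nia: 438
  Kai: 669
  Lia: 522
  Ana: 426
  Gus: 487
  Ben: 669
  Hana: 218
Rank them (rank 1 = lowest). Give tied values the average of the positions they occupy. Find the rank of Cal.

Sorted (ascending): 218, 426, 438, 487, 487, 522, 522, 593, 669, 669
The 2 values of 487 occupy positions 4–5 → average rank (4+5)/2 = 4.5.
The 2 values of 522 occupy positions 6–7 → average rank (6+7)/2 = 6.5.
The 2 values of 669 occupy positions 9–10 → average rank (9+10)/2 = 9.5.
Cal has value 487 → rank 4.5.

4.5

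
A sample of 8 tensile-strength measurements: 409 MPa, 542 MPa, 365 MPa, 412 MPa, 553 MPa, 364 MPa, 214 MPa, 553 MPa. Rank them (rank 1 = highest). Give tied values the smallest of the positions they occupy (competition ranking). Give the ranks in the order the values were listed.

5, 3, 6, 4, 1, 7, 8, 1

Sorted (descending): 553, 553, 542, 412, 409, 365, 364, 214
The 2 values of 553 occupy positions 1–2 → each gets rank 1.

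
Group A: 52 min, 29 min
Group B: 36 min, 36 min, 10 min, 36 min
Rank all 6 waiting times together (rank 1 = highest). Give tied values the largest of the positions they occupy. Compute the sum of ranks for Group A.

Sorted (descending): 52, 36, 36, 36, 29, 10
The 3 values of 36 occupy positions 2–4 → each gets rank 4.
Group A values → pooled ranks: 52→1, 29→5
Rank sum = 1 + 5 = 6

6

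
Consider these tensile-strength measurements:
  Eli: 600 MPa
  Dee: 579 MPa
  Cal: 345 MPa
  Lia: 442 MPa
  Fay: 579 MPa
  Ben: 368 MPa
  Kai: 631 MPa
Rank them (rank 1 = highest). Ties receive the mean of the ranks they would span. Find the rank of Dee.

Sorted (descending): 631, 600, 579, 579, 442, 368, 345
The 2 values of 579 occupy positions 3–4 → average rank (3+4)/2 = 3.5.
Dee has value 579 MPa → rank 3.5.

3.5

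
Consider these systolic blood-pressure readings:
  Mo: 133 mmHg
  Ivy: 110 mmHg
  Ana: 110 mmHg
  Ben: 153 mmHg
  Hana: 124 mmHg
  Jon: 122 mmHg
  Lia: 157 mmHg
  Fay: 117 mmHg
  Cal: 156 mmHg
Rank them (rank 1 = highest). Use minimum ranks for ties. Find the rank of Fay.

Sorted (descending): 157, 156, 153, 133, 124, 122, 117, 110, 110
The 2 values of 110 occupy positions 8–9 → each gets rank 8.
Fay has value 117 mmHg → rank 7.

7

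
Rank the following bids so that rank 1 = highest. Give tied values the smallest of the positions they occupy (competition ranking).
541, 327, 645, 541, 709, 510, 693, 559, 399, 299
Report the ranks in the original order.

Sorted (descending): 709, 693, 645, 559, 541, 541, 510, 399, 327, 299
The 2 values of 541 occupy positions 5–6 → each gets rank 5.

5, 9, 3, 5, 1, 7, 2, 4, 8, 10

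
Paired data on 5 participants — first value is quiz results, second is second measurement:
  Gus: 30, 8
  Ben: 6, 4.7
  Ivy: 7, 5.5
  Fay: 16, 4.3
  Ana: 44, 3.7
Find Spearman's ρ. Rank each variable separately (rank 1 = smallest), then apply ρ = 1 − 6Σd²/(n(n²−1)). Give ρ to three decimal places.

Ranks of variable 1: 4, 1, 2, 3, 5
Ranks of variable 2: 5, 3, 4, 2, 1
d = r₁ − r₂: -1, -2, -2, 1, 4
d²: 1, 4, 4, 1, 16; Σd² = 26
ρ = 1 − 6·26/(5·24) = 1 − 156/120 = -0.300

-0.300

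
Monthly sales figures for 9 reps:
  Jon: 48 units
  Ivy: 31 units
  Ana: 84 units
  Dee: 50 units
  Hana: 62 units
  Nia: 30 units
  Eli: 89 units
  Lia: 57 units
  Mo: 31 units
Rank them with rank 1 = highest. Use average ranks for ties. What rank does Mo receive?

7.5

Sorted (descending): 89, 84, 62, 57, 50, 48, 31, 31, 30
The 2 values of 31 occupy positions 7–8 → average rank (7+8)/2 = 7.5.
Mo has value 31 units → rank 7.5.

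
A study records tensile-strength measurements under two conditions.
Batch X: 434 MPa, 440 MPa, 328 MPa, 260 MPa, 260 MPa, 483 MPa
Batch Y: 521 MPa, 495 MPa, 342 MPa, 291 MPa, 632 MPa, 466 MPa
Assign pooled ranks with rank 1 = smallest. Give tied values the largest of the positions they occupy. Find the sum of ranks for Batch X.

30

Sorted (ascending): 260, 260, 291, 328, 342, 434, 440, 466, 483, 495, 521, 632
The 2 values of 260 occupy positions 1–2 → each gets rank 2.
Batch X values → pooled ranks: 434→6, 440→7, 328→4, 260→2, 260→2, 483→9
Rank sum = 6 + 7 + 4 + 2 + 2 + 9 = 30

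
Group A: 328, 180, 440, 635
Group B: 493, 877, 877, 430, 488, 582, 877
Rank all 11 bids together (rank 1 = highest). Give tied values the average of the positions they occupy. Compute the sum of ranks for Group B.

Sorted (descending): 877, 877, 877, 635, 582, 493, 488, 440, 430, 328, 180
The 3 values of 877 occupy positions 1–3 → average rank 2.
Group B values → pooled ranks: 493→6, 877→2, 877→2, 430→9, 488→7, 582→5, 877→2
Rank sum = 6 + 2 + 2 + 9 + 7 + 5 + 2 = 33

33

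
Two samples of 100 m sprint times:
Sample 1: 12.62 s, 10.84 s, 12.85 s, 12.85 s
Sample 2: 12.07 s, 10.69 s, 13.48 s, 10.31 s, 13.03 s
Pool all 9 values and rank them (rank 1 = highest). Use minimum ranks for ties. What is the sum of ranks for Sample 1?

Sorted (descending): 13.48, 13.03, 12.85, 12.85, 12.62, 12.07, 10.84, 10.69, 10.31
The 2 values of 12.85 occupy positions 3–4 → each gets rank 3.
Sample 1 values → pooled ranks: 12.62→5, 10.84→7, 12.85→3, 12.85→3
Rank sum = 5 + 7 + 3 + 3 = 18

18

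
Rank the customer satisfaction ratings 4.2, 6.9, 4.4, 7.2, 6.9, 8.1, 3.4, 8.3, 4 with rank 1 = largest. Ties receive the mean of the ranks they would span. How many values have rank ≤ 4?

Sorted (descending): 8.3, 8.1, 7.2, 6.9, 6.9, 4.4, 4.2, 4, 3.4
The 2 values of 6.9 occupy positions 4–5 → average rank (4+5)/2 = 4.5.
Ranks ≤ 4: {1, 2, 3} → 3 values.

3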